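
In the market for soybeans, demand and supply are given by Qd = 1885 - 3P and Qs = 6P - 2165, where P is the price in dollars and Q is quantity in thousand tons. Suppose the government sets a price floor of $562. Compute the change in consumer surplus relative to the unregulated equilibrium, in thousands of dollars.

-41104

Without the control the market clears where 1885 - 3P = 6P - 2165, i.e. P* = 450 and Q* = 535.
Since 562 > 450, the floor is binding.
At P = 562: Qd = 1885 - 3·562 = 199 and Qs = 6·562 - 2165 = 1207.
Consumer surplus without the control is ½ · (1885/3 - 450) · 535 = 286225/6.
With the floor, consumers buy 199 units at 562, so CS = ½ · (1885/3 - 562) · 199 = 39601/6.
Change in consumer surplus = 39601/6 - 286225/6 = -41104.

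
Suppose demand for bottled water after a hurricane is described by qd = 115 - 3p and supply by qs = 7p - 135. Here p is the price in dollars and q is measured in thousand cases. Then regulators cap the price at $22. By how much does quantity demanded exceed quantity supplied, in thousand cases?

30

Equilibrium: 115 - 3p = 7p - 135, so 250 = 10p and p* = 25, q* = 40.
Because the ceiling (22) lies below the market-clearing price, it is binding.
At p = 22: qd = 115 - 3·22 = 49 and qs = 7·22 - 135 = 19.
Shortage = qd - qs = 49 - 19 = 30.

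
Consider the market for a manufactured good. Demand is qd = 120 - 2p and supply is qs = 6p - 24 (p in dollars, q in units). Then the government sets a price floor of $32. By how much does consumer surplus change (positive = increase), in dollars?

In a free market, 120 - 2p = 6p - 24 gives the equilibrium p* = 18, q* = 84.
The floor of 32 is above the equilibrium price 18, so it binds.
At p = 32: qd = 120 - 2·32 = 56 and qs = 6·32 - 24 = 168.
Consumer surplus without the control is ½ · (60 - 18) · 84 = 1764.
With the floor, consumers buy 56 units at 32, so CS = ½ · (60 - 32) · 56 = 784.
Change in consumer surplus = 784 - 1764 = -980.

-980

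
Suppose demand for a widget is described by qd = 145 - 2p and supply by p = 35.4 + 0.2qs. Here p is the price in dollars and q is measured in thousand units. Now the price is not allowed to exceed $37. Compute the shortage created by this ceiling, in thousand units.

63

Rearranging supply gives qs = 5p - 177. In a free market, 145 - 2p = 5p - 177 gives the equilibrium p* = 46, q* = 53.
The ceiling of 37 is below the equilibrium price 46, so it binds.
At p = 37: qd = 145 - 2·37 = 71 and qs = 5·37 - 177 = 8.
Shortage = qd - qs = 71 - 8 = 63.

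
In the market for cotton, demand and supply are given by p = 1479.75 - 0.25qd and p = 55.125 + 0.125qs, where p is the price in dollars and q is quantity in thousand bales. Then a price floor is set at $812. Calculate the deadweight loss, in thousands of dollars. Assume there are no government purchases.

Rearranging demand gives qd = 5919 - 4p; rearranging supply gives qs = 8p - 441. In a free market, 5919 - 4p = 8p - 441 gives the equilibrium p* = 530, q* = 3799.
The floor of 812 is above the equilibrium price 530, so it binds.
At p = 812: qd = 5919 - 4·812 = 2671 and qs = 8·812 - 441 = 6055.
Quantity traded falls to 2671. At q = 2671 the demand price is (5919 - 2671)/4 = 812 and the supply price is (441 + 2671)/8 = 389.
Deadweight loss = ½ · (812 - 389) · (3799 - 2671) = ½ · 423 · 1128 = 238572.

238572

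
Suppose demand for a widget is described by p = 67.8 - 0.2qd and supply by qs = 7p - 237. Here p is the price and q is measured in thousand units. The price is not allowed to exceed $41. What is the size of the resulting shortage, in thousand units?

84

Rearranging demand gives qd = 339 - 5p. Setting quantity demanded equal to quantity supplied, 339 - 5p = 7p - 237, gives p* = 48 and q* = 99.
The ceiling of 41 is below the equilibrium price 48, so it binds.
At p = 41: qd = 339 - 5·41 = 134 and qs = 7·41 - 237 = 50.
Shortage = qd - qs = 134 - 50 = 84.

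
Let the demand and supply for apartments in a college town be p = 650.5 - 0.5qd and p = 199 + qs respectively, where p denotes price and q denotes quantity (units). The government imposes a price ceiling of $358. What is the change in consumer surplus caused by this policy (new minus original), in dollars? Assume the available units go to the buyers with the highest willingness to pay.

Rearranging demand gives qd = 1301 - 2p; rearranging supply gives qs = p - 199. In a free market, 1301 - 2p = p - 199 gives the equilibrium p* = 500, q* = 301.
The ceiling of 358 is below the equilibrium price 500, so it binds.
At p = 358: qd = 1301 - 2·358 = 585 and qs = 358 - 199 = 159.
Consumer surplus without the control is ½ · (650.5 - 500) · 301 = 22650.25.
With the ceiling, 159 units are sold at 358 (assume they go to the highest-value buyers). The demand price at q = 159 is 571, so CS = ½ · [(650.5 - 358) + (571 - 358)] · 159 = 40187.25.
Change in consumer surplus = 40187.25 - 22650.25 = 17537.

17537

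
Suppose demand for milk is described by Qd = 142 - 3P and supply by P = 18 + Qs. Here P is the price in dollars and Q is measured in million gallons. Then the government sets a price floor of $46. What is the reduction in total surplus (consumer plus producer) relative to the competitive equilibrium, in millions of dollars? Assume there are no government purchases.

216

Rearranging supply gives Qs = P - 18. Setting quantity demanded equal to quantity supplied, 142 - 3P = P - 18, gives P* = 40 and Q* = 22.
Because the floor (46) lies above the market-clearing price, it is binding.
At P = 46: Qd = 142 - 3·46 = 4 and Qs = 46 - 18 = 28.
Quantity traded falls to 4. At Q = 4 the demand price is (142 - 4)/3 = 46 and the supply price is 18 + 4 = 22.
Deadweight loss = ½ · (46 - 22) · (22 - 4) = ½ · 24 · 18 = 216.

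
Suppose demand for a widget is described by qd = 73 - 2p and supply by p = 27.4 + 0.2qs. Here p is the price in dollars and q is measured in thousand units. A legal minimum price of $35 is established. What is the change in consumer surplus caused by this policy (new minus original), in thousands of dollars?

Rearranging supply gives qs = 5p - 137. In a free market, 73 - 2p = 5p - 137 gives the equilibrium p* = 30, q* = 13.
The floor of 35 is above the equilibrium price 30, so it binds.
At p = 35: qd = 73 - 2·35 = 3 and qs = 5·35 - 137 = 38.
Consumer surplus without the control is ½ · (36.5 - 30) · 13 = 42.25.
With the floor, consumers buy 3 units at 35, so CS = ½ · (36.5 - 35) · 3 = 2.25.
Change in consumer surplus = 2.25 - 42.25 = -40.

-40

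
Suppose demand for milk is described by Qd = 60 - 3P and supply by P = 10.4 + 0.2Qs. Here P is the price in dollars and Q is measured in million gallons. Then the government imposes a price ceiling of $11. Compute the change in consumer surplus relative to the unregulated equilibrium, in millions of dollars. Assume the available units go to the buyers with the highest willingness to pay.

-28.5

Rearranging supply gives Qs = 5P - 52. Setting quantity demanded equal to quantity supplied, 60 - 3P = 5P - 52, gives P* = 14 and Q* = 18.
Since 11 < 14, the ceiling is binding.
At P = 11: Qd = 60 - 3·11 = 27 and Qs = 5·11 - 52 = 3.
Consumer surplus without the control is ½ · (20 - 14) · 18 = 54.
With the ceiling, 3 units are sold at 11 (assume they go to the highest-value buyers). The demand price at Q = 3 is 19, so CS = ½ · [(20 - 11) + (19 - 11)] · 3 = 25.5.
Change in consumer surplus = 25.5 - 54 = -28.5.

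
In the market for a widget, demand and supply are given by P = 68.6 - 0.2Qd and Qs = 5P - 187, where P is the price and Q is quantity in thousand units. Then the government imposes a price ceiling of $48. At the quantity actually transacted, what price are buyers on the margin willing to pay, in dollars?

Rearranging demand gives Qd = 343 - 5P. Without the control the market clears where 343 - 5P = 5P - 187, i.e. P* = 53 and Q* = 78.
Because the ceiling (48) lies below the market-clearing price, it is binding.
At P = 48: Qd = 343 - 5·48 = 103 and Qs = 5·48 - 187 = 53.
Only 53 units reach the market. On the demand curve, the marginal buyer's willingness to pay at Q = 53 is (343 - 53)/5 = 58.

58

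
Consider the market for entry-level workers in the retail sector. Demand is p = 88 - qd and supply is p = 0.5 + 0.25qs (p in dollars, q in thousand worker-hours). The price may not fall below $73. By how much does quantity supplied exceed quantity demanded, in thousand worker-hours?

Rearranging demand gives qd = 88 - p; rearranging supply gives qs = 4p - 2. In a free market, 88 - p = 4p - 2 gives the equilibrium p* = 18, q* = 70.
The floor of 73 is above the equilibrium price 18, so it binds.
At p = 73: qd = 88 - 73 = 15 and qs = 4·73 - 2 = 290.
Surplus = qs - qd = 290 - 15 = 275.

275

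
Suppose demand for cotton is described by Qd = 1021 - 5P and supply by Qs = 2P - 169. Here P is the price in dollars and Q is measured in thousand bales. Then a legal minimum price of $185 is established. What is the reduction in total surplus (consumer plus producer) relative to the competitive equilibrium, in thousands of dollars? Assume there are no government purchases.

Without the control the market clears where 1021 - 5P = 2P - 169, i.e. P* = 170 and Q* = 171.
Because the floor (185) lies above the market-clearing price, it is binding.
At P = 185: Qd = 1021 - 5·185 = 96 and Qs = 2·185 - 169 = 201.
Quantity traded falls to 96. At Q = 96 the demand price is (1021 - 96)/5 = 185 and the supply price is (169 + 96)/2 = 132.5.
Deadweight loss = ½ · (185 - 132.5) · (171 - 96) = ½ · 52.5 · 75 = 1968.75.

1968.75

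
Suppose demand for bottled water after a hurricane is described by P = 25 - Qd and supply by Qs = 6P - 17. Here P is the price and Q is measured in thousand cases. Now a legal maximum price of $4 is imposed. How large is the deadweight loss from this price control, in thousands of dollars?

84

Rearranging demand gives Qd = 25 - P. In a free market, 25 - P = 6P - 17 gives the equilibrium P* = 6, Q* = 19.
Because the ceiling (4) lies below the market-clearing price, it is binding.
At P = 4: Qd = 25 - 4 = 21 and Qs = 6·4 - 17 = 7.
Quantity traded falls to 7. At Q = 7 the demand price is 25 - 7 = 18 and the supply price is (17 + 7)/6 = 4.
Deadweight loss = ½ · (18 - 4) · (19 - 7) = ½ · 14 · 12 = 84.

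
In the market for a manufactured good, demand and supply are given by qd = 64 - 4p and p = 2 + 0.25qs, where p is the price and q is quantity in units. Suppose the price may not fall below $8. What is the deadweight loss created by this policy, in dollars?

Rearranging supply gives qs = 4p - 8. Equilibrium: 64 - 4p = 4p - 8, so 72 = 8p and p* = 9, q* = 28.
Since 8 is below p* = 9, the floor does not bind and the free-market outcome prevails.
Since the control does not bind, no trades are prevented and deadweight loss is zero.

0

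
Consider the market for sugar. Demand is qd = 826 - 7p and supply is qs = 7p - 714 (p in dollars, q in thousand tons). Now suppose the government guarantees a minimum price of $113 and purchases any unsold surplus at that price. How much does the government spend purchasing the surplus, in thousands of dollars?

Equilibrium: 826 - 7p = 7p - 714, so 1540 = 14p and p* = 110, q* = 56.
Since 113 > 110, the floor is binding.
At p = 113: qd = 826 - 7·113 = 35 and qs = 7·113 - 714 = 77.
Surplus = qs - qd = 42.
Government expenditure = surplus × support price = 42 × 113 = 4746.

4746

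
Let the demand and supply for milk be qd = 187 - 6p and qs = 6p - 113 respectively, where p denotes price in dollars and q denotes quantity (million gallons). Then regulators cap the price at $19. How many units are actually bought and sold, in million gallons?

1

Without the control the market clears where 187 - 6p = 6p - 113, i.e. p* = 25 and q* = 37.
The ceiling of 19 is below the equilibrium price 25, so it binds.
At p = 19: qd = 187 - 6·19 = 73 and qs = 6·19 - 113 = 1.
The quantity actually transacted is the short side, supply: 1.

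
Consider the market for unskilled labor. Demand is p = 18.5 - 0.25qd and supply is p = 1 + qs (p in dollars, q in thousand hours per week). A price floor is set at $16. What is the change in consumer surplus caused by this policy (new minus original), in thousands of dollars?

Rearranging demand gives qd = 74 - 4p; rearranging supply gives qs = p - 1. Equilibrium: 74 - 4p = p - 1, so 75 = 5p and p* = 15, q* = 14.
The floor of 16 is above the equilibrium price 15, so it binds.
At p = 16: qd = 74 - 4·16 = 10 and qs = 16 - 1 = 15.
Consumer surplus without the control is ½ · (18.5 - 15) · 14 = 24.5.
With the floor, consumers buy 10 units at 16, so CS = ½ · (18.5 - 16) · 10 = 12.5.
Change in consumer surplus = 12.5 - 24.5 = -12.

-12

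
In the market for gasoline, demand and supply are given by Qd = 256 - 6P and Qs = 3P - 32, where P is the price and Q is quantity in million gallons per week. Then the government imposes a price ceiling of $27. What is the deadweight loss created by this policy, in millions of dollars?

56.25

Equilibrium: 256 - 6P = 3P - 32, so 288 = 9P and P* = 32, Q* = 64.
Since 27 < 32, the ceiling is binding.
At P = 27: Qd = 256 - 6·27 = 94 and Qs = 3·27 - 32 = 49.
Quantity traded falls to 49. At Q = 49 the demand price is (256 - 49)/6 = 34.5 and the supply price is (32 + 49)/3 = 27.
Deadweight loss = ½ · (34.5 - 27) · (64 - 49) = ½ · 7.5 · 15 = 56.25.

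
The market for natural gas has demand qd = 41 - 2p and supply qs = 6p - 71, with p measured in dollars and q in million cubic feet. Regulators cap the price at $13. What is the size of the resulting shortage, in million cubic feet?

8

Setting quantity demanded equal to quantity supplied, 41 - 2p = 6p - 71, gives p* = 14 and q* = 13.
Because the ceiling (13) lies below the market-clearing price, it is binding.
At p = 13: qd = 41 - 2·13 = 15 and qs = 6·13 - 71 = 7.
Shortage = qd - qs = 15 - 7 = 8.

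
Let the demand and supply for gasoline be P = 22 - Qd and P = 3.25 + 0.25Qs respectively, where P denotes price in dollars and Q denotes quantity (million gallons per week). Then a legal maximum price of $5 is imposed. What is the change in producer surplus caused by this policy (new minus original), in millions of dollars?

-22

Rearranging demand gives Qd = 22 - P; rearranging supply gives Qs = 4P - 13. Setting quantity demanded equal to quantity supplied, 22 - P = 4P - 13, gives P* = 7 and Q* = 15.
Since 5 < 7, the ceiling is binding.
At P = 5: Qd = 22 - 5 = 17 and Qs = 4·5 - 13 = 7.
Producer surplus without the control is ½ · (7 - 3.25) · 15 = 28.125.
With the ceiling, producers sell 7 units at 5, so PS = ½ · (5 - 3.25) · 7 = 6.125.
Change in producer surplus = 6.125 - 28.125 = -22.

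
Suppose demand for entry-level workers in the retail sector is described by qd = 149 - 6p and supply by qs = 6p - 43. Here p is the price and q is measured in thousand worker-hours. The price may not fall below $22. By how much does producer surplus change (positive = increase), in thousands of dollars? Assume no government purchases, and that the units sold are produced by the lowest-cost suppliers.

Equilibrium: 149 - 6p = 6p - 43, so 192 = 12p and p* = 16, q* = 53.
The floor of 22 is above the equilibrium price 16, so it binds.
At p = 22: qd = 149 - 6·22 = 17 and qs = 6·22 - 43 = 89.
Producer surplus without the control is ½ · (16 - 43/6) · 53 = 2809/12.
With the floor, 17 units are sold at 22. The supply price at q = 17 is 10, so PS = ½ · [(22 - 43/6) + (22 - 10)] · 17 = 2737/12.
Change in producer surplus = 2737/12 - 2809/12 = -6.

-6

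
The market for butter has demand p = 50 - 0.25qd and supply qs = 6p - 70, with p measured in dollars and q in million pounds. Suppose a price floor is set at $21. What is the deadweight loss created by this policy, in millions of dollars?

0

Rearranging demand gives qd = 200 - 4p. Equilibrium: 200 - 4p = 6p - 70, so 270 = 10p and p* = 27, q* = 92.
The floor of 21 is below the equilibrium price 27, so it is not binding; the market clears at p* = 27, q* = 92.
Since the control does not bind, no trades are prevented and deadweight loss is zero.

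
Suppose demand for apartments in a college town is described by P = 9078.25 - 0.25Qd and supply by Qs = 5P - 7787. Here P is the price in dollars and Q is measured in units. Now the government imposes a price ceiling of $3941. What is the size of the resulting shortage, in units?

Rearranging demand gives Qd = 36313 - 4P. Without the control the market clears where 36313 - 4P = 5P - 7787, i.e. P* = 4900 and Q* = 16713.
Because the ceiling (3941) lies below the market-clearing price, it is binding.
At P = 3941: Qd = 36313 - 4·3941 = 20549 and Qs = 5·3941 - 7787 = 11918.
Shortage = Qd - Qs = 20549 - 11918 = 8631.

8631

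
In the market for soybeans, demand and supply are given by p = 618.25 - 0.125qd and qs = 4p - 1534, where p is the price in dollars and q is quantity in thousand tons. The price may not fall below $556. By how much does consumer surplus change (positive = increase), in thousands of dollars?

Rearranging demand gives qd = 4946 - 8p. In a free market, 4946 - 8p = 4p - 1534 gives the equilibrium p* = 540, q* = 626.
Since 556 > 540, the floor is binding.
At p = 556: qd = 4946 - 8·556 = 498 and qs = 4·556 - 1534 = 690.
Consumer surplus without the control is ½ · (618.25 - 540) · 626 = 24492.25.
With the floor, consumers buy 498 units at 556, so CS = ½ · (618.25 - 556) · 498 = 15500.25.
Change in consumer surplus = 15500.25 - 24492.25 = -8992.

-8992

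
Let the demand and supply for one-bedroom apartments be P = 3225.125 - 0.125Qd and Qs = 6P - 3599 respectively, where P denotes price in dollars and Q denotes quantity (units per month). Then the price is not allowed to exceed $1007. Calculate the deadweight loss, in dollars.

Rearranging demand gives Qd = 25801 - 8P. Without the control the market clears where 25801 - 8P = 6P - 3599, i.e. P* = 2100 and Q* = 9001.
Because the ceiling (1007) lies below the market-clearing price, it is binding.
At P = 1007: Qd = 25801 - 8·1007 = 17745 and Qs = 6·1007 - 3599 = 2443.
Quantity traded falls to 2443. At Q = 2443 the demand price is (25801 - 2443)/8 = 2919.75 and the supply price is (3599 + 2443)/6 = 1007.
Deadweight loss = ½ · (2919.75 - 1007) · (9001 - 2443) = ½ · 1912.75 · 6558 = 6271907.25.

6271907.25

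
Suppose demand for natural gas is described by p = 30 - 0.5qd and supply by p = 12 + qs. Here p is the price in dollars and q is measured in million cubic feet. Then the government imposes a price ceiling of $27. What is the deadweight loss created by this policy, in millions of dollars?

0

Rearranging demand gives qd = 60 - 2p; rearranging supply gives qs = p - 12. Equilibrium: 60 - 2p = p - 12, so 72 = 3p and p* = 24, q* = 12.
The ceiling of 27 is above the equilibrium price 24, so it is not binding; the market clears at p* = 24, q* = 12.
Since the control does not bind, no trades are prevented and deadweight loss is zero.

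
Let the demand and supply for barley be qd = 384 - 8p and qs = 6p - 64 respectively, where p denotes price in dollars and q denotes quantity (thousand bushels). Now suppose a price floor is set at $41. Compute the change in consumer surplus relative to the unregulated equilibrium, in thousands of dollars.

-828

Setting quantity demanded equal to quantity supplied, 384 - 8p = 6p - 64, gives p* = 32 and q* = 128.
Since 41 > 32, the floor is binding.
At p = 41: qd = 384 - 8·41 = 56 and qs = 6·41 - 64 = 182.
Consumer surplus without the control is ½ · (48 - 32) · 128 = 1024.
With the floor, consumers buy 56 units at 41, so CS = ½ · (48 - 41) · 56 = 196.
Change in consumer surplus = 196 - 1024 = -828.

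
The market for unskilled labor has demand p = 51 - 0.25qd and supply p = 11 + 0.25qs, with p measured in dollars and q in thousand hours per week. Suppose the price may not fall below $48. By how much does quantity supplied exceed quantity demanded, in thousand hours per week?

136

Rearranging demand gives qd = 204 - 4p; rearranging supply gives qs = 4p - 44. Equilibrium: 204 - 4p = 4p - 44, so 248 = 8p and p* = 31, q* = 80.
Because the floor (48) lies above the market-clearing price, it is binding.
At p = 48: qd = 204 - 4·48 = 12 and qs = 4·48 - 44 = 148.
Surplus = qs - qd = 148 - 12 = 136.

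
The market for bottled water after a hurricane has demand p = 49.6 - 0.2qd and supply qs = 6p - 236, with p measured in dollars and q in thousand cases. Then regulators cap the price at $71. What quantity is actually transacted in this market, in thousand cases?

Rearranging demand gives qd = 248 - 5p. Equilibrium: 248 - 5p = 6p - 236, so 484 = 11p and p* = 44, q* = 28.
The ceiling of 71 is above the equilibrium price 44, so it is not binding; the market clears at p* = 44, q* = 28.

28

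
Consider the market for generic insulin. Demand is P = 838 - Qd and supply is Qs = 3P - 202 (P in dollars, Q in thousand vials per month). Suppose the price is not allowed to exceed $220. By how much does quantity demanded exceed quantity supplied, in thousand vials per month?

160

Rearranging demand gives Qd = 838 - P. Setting quantity demanded equal to quantity supplied, 838 - P = 3P - 202, gives P* = 260 and Q* = 578.
Since 220 < 260, the ceiling is binding.
At P = 220: Qd = 838 - 220 = 618 and Qs = 3·220 - 202 = 458.
Shortage = Qd - Qs = 618 - 458 = 160.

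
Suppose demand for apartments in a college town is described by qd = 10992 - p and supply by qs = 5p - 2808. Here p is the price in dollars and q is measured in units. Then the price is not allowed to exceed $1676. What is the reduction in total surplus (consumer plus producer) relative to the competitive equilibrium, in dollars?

5840640

Without the control the market clears where 10992 - p = 5p - 2808, i.e. p* = 2300 and q* = 8692.
The ceiling of 1676 is below the equilibrium price 2300, so it binds.
At p = 1676: qd = 10992 - 1676 = 9316 and qs = 5·1676 - 2808 = 5572.
Quantity traded falls to 5572. At q = 5572 the demand price is 10992 - 5572 = 5420 and the supply price is (2808 + 5572)/5 = 1676.
Deadweight loss = ½ · (5420 - 1676) · (8692 - 5572) = ½ · 3744 · 3120 = 5840640.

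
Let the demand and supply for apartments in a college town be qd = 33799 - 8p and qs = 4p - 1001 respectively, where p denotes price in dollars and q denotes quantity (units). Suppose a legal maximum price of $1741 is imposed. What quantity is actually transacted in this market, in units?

In a free market, 33799 - 8p = 4p - 1001 gives the equilibrium p* = 2900, q* = 10599.
Because the ceiling (1741) lies below the market-clearing price, it is binding.
At p = 1741: qd = 33799 - 8·1741 = 19871 and qs = 4·1741 - 1001 = 5963.
The quantity actually transacted is the short side, supply: 5963.

5963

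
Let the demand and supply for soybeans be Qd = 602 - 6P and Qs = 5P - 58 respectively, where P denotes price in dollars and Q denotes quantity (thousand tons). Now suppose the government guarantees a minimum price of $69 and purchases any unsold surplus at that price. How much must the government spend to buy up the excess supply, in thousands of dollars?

6831

Without the control the market clears where 602 - 6P = 5P - 58, i.e. P* = 60 and Q* = 242.
Because the floor (69) lies above the market-clearing price, it is binding.
At P = 69: Qd = 602 - 6·69 = 188 and Qs = 5·69 - 58 = 287.
Surplus = Qs - Qd = 99.
Government expenditure = surplus × support price = 99 × 69 = 6831.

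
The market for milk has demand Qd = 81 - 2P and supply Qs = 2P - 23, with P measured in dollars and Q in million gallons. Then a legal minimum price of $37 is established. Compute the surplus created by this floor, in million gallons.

Setting quantity demanded equal to quantity supplied, 81 - 2P = 2P - 23, gives P* = 26 and Q* = 29.
The floor of 37 is above the equilibrium price 26, so it binds.
At P = 37: Qd = 81 - 2·37 = 7 and Qs = 2·37 - 23 = 51.
Surplus = Qs - Qd = 51 - 7 = 44.

44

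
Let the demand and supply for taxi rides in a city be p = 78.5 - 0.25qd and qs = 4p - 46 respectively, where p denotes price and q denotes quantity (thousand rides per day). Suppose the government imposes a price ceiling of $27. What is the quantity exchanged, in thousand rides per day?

Rearranging demand gives qd = 314 - 4p. Setting quantity demanded equal to quantity supplied, 314 - 4p = 4p - 46, gives p* = 45 and q* = 134.
The ceiling of 27 is below the equilibrium price 45, so it binds.
At p = 27: qd = 314 - 4·27 = 206 and qs = 4·27 - 46 = 62.
The quantity actually transacted is the short side, supply: 62.

62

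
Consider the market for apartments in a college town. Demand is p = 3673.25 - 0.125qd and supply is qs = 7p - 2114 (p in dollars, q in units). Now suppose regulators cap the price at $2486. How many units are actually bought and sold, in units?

12586

Rearranging demand gives qd = 29386 - 8p. Equilibrium: 29386 - 8p = 7p - 2114, so 31500 = 15p and p* = 2100, q* = 12586.
Since 2486 is above p* = 2100, the ceiling does not bind and the free-market outcome prevails.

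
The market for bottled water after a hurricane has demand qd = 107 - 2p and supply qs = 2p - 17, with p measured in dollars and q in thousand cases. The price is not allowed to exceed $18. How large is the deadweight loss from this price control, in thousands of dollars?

338

Setting quantity demanded equal to quantity supplied, 107 - 2p = 2p - 17, gives p* = 31 and q* = 45.
Since 18 < 31, the ceiling is binding.
At p = 18: qd = 107 - 2·18 = 71 and qs = 2·18 - 17 = 19.
Quantity traded falls to 19. At q = 19 the demand price is (107 - 19)/2 = 44 and the supply price is (17 + 19)/2 = 18.
Deadweight loss = ½ · (44 - 18) · (45 - 19) = ½ · 26 · 26 = 338.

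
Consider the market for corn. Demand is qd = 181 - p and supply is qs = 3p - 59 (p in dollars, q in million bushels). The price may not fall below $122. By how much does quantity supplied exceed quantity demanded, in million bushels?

Without the control the market clears where 181 - p = 3p - 59, i.e. p* = 60 and q* = 121.
Because the floor (122) lies above the market-clearing price, it is binding.
At p = 122: qd = 181 - 122 = 59 and qs = 3·122 - 59 = 307.
Surplus = qs - qd = 307 - 59 = 248.

248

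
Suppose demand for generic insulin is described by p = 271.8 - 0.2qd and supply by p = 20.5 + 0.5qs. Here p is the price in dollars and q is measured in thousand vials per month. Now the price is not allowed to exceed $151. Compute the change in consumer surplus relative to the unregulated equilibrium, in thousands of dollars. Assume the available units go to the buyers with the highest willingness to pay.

11828.6

Rearranging demand gives qd = 1359 - 5p; rearranging supply gives qs = 2p - 41. Equilibrium: 1359 - 5p = 2p - 41, so 1400 = 7p and p* = 200, q* = 359.
Since 151 < 200, the ceiling is binding.
At p = 151: qd = 1359 - 5·151 = 604 and qs = 2·151 - 41 = 261.
Consumer surplus without the control is ½ · (271.8 - 200) · 359 = 12888.1.
With the ceiling, 261 units are sold at 151 (assume they go to the highest-value buyers). The demand price at q = 261 is 219.6, so CS = ½ · [(271.8 - 151) + (219.6 - 151)] · 261 = 24716.7.
Change in consumer surplus = 24716.7 - 12888.1 = 11828.6.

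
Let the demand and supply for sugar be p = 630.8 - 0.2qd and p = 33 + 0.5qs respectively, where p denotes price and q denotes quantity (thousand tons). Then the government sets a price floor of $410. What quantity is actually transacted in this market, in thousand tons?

854

Rearranging demand gives qd = 3154 - 5p; rearranging supply gives qs = 2p - 66. Without the control the market clears where 3154 - 5p = 2p - 66, i.e. p* = 460 and q* = 854.
Since 410 is below p* = 460, the floor does not bind and the free-market outcome prevails.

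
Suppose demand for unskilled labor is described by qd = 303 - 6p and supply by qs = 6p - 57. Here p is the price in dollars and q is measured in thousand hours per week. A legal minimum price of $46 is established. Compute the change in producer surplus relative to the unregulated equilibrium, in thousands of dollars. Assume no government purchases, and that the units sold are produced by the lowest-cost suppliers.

-336

In a free market, 303 - 6p = 6p - 57 gives the equilibrium p* = 30, q* = 123.
Since 46 > 30, the floor is binding.
At p = 46: qd = 303 - 6·46 = 27 and qs = 6·46 - 57 = 219.
Producer surplus without the control is ½ · (30 - 9.5) · 123 = 1260.75.
With the floor, 27 units are sold at 46. The supply price at q = 27 is 14, so PS = ½ · [(46 - 9.5) + (46 - 14)] · 27 = 924.75.
Change in producer surplus = 924.75 - 1260.75 = -336.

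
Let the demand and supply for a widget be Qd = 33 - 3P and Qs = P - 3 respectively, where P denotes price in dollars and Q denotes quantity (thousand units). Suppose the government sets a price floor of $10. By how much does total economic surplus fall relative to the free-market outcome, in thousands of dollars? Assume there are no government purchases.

6

Without the control the market clears where 33 - 3P = P - 3, i.e. P* = 9 and Q* = 6.
Since 10 > 9, the floor is binding.
At P = 10: Qd = 33 - 3·10 = 3 and Qs = 10 - 3 = 7.
Quantity traded falls to 3. At Q = 3 the demand price is (33 - 3)/3 = 10 and the supply price is 3 + 3 = 6.
Deadweight loss = ½ · (10 - 6) · (6 - 3) = ½ · 4 · 3 = 6.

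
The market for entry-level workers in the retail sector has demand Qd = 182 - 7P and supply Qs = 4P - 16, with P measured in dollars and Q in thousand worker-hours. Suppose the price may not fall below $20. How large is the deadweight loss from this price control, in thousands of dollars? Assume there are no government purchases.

Setting quantity demanded equal to quantity supplied, 182 - 7P = 4P - 16, gives P* = 18 and Q* = 56.
Since 20 > 18, the floor is binding.
At P = 20: Qd = 182 - 7·20 = 42 and Qs = 4·20 - 16 = 64.
Quantity traded falls to 42. At Q = 42 the demand price is (182 - 42)/7 = 20 and the supply price is (16 + 42)/4 = 14.5.
Deadweight loss = ½ · (20 - 14.5) · (56 - 42) = ½ · 5.5 · 14 = 38.5.

38.5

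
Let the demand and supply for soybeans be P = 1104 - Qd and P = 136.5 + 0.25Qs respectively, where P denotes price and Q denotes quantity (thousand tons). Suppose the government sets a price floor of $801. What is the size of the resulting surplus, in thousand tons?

2355

Rearranging demand gives Qd = 1104 - P; rearranging supply gives Qs = 4P - 546. Setting quantity demanded equal to quantity supplied, 1104 - P = 4P - 546, gives P* = 330 and Q* = 774.
Since 801 > 330, the floor is binding.
At P = 801: Qd = 1104 - 801 = 303 and Qs = 4·801 - 546 = 2658.
Surplus = Qs - Qd = 2658 - 303 = 2355.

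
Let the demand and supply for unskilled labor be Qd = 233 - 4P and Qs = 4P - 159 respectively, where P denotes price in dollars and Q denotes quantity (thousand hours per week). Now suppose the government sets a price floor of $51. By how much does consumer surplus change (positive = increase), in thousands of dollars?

-66

Equilibrium: 233 - 4P = 4P - 159, so 392 = 8P and P* = 49, Q* = 37.
The floor of 51 is above the equilibrium price 49, so it binds.
At P = 51: Qd = 233 - 4·51 = 29 and Qs = 4·51 - 159 = 45.
Consumer surplus without the control is ½ · (58.25 - 49) · 37 = 171.125.
With the floor, consumers buy 29 units at 51, so CS = ½ · (58.25 - 51) · 29 = 105.125.
Change in consumer surplus = 105.125 - 171.125 = -66.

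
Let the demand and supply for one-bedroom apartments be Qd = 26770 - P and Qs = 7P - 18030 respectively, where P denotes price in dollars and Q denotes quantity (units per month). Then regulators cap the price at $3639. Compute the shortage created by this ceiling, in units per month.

15688

Without the control the market clears where 26770 - P = 7P - 18030, i.e. P* = 5600 and Q* = 21170.
Because the ceiling (3639) lies below the market-clearing price, it is binding.
At P = 3639: Qd = 26770 - 3639 = 23131 and Qs = 7·3639 - 18030 = 7443.
Shortage = Qd - Qs = 23131 - 7443 = 15688.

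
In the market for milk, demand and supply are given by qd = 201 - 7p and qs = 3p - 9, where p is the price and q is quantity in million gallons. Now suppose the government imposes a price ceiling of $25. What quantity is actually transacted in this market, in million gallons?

54

In a free market, 201 - 7p = 3p - 9 gives the equilibrium p* = 21, q* = 54.
Since 25 is above p* = 21, the ceiling does not bind and the free-market outcome prevails.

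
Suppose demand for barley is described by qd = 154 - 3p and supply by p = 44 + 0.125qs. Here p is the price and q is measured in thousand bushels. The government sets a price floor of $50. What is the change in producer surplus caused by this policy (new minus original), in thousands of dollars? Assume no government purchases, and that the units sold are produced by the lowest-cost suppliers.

Rearranging supply gives qs = 8p - 352. Setting quantity demanded equal to quantity supplied, 154 - 3p = 8p - 352, gives p* = 46 and q* = 16.
Since 50 > 46, the floor is binding.
At p = 50: qd = 154 - 3·50 = 4 and qs = 8·50 - 352 = 48.
Producer surplus without the control is ½ · (46 - 44) · 16 = 16.
With the floor, 4 units are sold at 50. The supply price at q = 4 is 44.5, so PS = ½ · [(50 - 44) + (50 - 44.5)] · 4 = 23.
Change in producer surplus = 23 - 16 = 7.

7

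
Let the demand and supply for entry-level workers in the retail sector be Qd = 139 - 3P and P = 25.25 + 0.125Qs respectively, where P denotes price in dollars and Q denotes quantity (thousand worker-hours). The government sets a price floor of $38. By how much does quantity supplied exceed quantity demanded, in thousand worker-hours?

77

Rearranging supply gives Qs = 8P - 202. In a free market, 139 - 3P = 8P - 202 gives the equilibrium P* = 31, Q* = 46.
Because the floor (38) lies above the market-clearing price, it is binding.
At P = 38: Qd = 139 - 3·38 = 25 and Qs = 8·38 - 202 = 102.
Surplus = Qs - Qd = 102 - 25 = 77.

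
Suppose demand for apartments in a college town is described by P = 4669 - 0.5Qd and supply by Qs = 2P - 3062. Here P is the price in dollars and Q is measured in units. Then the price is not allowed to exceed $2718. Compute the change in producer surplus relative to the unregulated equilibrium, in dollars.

-1052792

Rearranging demand gives Qd = 9338 - 2P. Without the control the market clears where 9338 - 2P = 2P - 3062, i.e. P* = 3100 and Q* = 3138.
Because the ceiling (2718) lies below the market-clearing price, it is binding.
At P = 2718: Qd = 9338 - 2·2718 = 3902 and Qs = 2·2718 - 3062 = 2374.
Producer surplus without the control is ½ · (3100 - 1531) · 3138 = 2461761.
With the ceiling, producers sell 2374 units at 2718, so PS = ½ · (2718 - 1531) · 2374 = 1408969.
Change in producer surplus = 1408969 - 2461761 = -1052792.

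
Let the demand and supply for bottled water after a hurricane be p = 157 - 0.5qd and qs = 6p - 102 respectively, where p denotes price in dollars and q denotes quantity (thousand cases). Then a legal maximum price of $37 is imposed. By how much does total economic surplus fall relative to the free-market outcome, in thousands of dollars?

Rearranging demand gives qd = 314 - 2p. In a free market, 314 - 2p = 6p - 102 gives the equilibrium p* = 52, q* = 210.
Because the ceiling (37) lies below the market-clearing price, it is binding.
At p = 37: qd = 314 - 2·37 = 240 and qs = 6·37 - 102 = 120.
Quantity traded falls to 120. At q = 120 the demand price is (314 - 120)/2 = 97 and the supply price is (102 + 120)/6 = 37.
Deadweight loss = ½ · (97 - 37) · (210 - 120) = ½ · 60 · 90 = 2700.

2700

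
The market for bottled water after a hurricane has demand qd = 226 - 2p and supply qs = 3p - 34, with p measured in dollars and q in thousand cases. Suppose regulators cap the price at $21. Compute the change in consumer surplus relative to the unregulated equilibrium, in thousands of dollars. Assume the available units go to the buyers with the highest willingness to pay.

-1263.25

In a free market, 226 - 2p = 3p - 34 gives the equilibrium p* = 52, q* = 122.
Because the ceiling (21) lies below the market-clearing price, it is binding.
At p = 21: qd = 226 - 2·21 = 184 and qs = 3·21 - 34 = 29.
Consumer surplus without the control is ½ · (113 - 52) · 122 = 3721.
With the ceiling, 29 units are sold at 21 (assume they go to the highest-value buyers). The demand price at q = 29 is 98.5, so CS = ½ · [(113 - 21) + (98.5 - 21)] · 29 = 2457.75.
Change in consumer surplus = 2457.75 - 3721 = -1263.25.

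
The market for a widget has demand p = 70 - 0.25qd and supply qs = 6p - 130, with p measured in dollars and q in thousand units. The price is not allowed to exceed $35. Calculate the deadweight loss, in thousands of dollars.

270

Rearranging demand gives qd = 280 - 4p. Equilibrium: 280 - 4p = 6p - 130, so 410 = 10p and p* = 41, q* = 116.
The ceiling of 35 is below the equilibrium price 41, so it binds.
At p = 35: qd = 280 - 4·35 = 140 and qs = 6·35 - 130 = 80.
Quantity traded falls to 80. At q = 80 the demand price is (280 - 80)/4 = 50 and the supply price is (130 + 80)/6 = 35.
Deadweight loss = ½ · (50 - 35) · (116 - 80) = ½ · 15 · 36 = 270.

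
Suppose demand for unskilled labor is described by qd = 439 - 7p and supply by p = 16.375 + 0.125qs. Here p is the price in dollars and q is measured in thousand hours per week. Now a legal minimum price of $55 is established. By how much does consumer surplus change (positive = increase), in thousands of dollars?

Rearranging supply gives qs = 8p - 131. Equilibrium: 439 - 7p = 8p - 131, so 570 = 15p and p* = 38, q* = 173.
Because the floor (55) lies above the market-clearing price, it is binding.
At p = 55: qd = 439 - 7·55 = 54 and qs = 8·55 - 131 = 309.
Consumer surplus without the control is ½ · (439/7 - 38) · 173 = 29929/14.
With the floor, consumers buy 54 units at 55, so CS = ½ · (439/7 - 55) · 54 = 1458/7.
Change in consumer surplus = 1458/7 - 29929/14 = -1929.5.

-1929.5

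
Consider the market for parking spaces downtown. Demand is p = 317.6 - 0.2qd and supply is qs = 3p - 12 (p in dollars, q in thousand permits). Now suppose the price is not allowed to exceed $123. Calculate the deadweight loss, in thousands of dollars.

14229.6

Rearranging demand gives qd = 1588 - 5p. Without the control the market clears where 1588 - 5p = 3p - 12, i.e. p* = 200 and q* = 588.
The ceiling of 123 is below the equilibrium price 200, so it binds.
At p = 123: qd = 1588 - 5·123 = 973 and qs = 3·123 - 12 = 357.
Quantity traded falls to 357. At q = 357 the demand price is (1588 - 357)/5 = 246.2 and the supply price is (12 + 357)/3 = 123.
Deadweight loss = ½ · (246.2 - 123) · (588 - 357) = ½ · 123.2 · 231 = 14229.6.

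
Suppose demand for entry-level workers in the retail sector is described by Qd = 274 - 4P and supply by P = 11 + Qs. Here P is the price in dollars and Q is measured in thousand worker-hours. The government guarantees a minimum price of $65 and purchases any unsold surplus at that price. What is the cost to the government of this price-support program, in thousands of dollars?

2600

Rearranging supply gives Qs = P - 11. Equilibrium: 274 - 4P = P - 11, so 285 = 5P and P* = 57, Q* = 46.
Because the floor (65) lies above the market-clearing price, it is binding.
At P = 65: Qd = 274 - 4·65 = 14 and Qs = 65 - 11 = 54.
Surplus = Qs - Qd = 40.
Government expenditure = surplus × support price = 40 × 65 = 2600.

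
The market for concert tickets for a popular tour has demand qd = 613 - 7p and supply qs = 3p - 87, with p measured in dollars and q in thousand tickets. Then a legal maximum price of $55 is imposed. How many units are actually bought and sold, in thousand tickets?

78

Without the control the market clears where 613 - 7p = 3p - 87, i.e. p* = 70 and q* = 123.
Because the ceiling (55) lies below the market-clearing price, it is binding.
At p = 55: qd = 613 - 7·55 = 228 and qs = 3·55 - 87 = 78.
The quantity actually transacted is the short side, supply: 78.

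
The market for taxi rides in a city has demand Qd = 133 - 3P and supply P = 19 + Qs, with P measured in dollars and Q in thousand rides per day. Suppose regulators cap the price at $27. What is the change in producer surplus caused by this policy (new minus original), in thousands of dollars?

Rearranging supply gives Qs = P - 19. Setting quantity demanded equal to quantity supplied, 133 - 3P = P - 19, gives P* = 38 and Q* = 19.
Since 27 < 38, the ceiling is binding.
At P = 27: Qd = 133 - 3·27 = 52 and Qs = 27 - 19 = 8.
Producer surplus without the control is ½ · (38 - 19) · 19 = 180.5.
With the ceiling, producers sell 8 units at 27, so PS = ½ · (27 - 19) · 8 = 32.
Change in producer surplus = 32 - 180.5 = -148.5.

-148.5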